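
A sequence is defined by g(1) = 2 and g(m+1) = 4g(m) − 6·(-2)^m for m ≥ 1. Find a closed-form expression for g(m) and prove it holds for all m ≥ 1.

Claim: g(m) = 4^m + (-2)^m.

Base case: g(1) = 2, and 4^1 + (-2)^1 = 4 − 2 = 2.
Assume g(k) = 4^k + (-2)^k for some k ≥ 1.
Then g(k+1) = 4g(k) − 6·(-2)^k = 4·(4^k + (-2)^k) − 6·(-2)^k = 4^{k+1} + 4·(-2)^k − 6·(-2)^k = 4^{k+1} − 2·(-2)^k = 4^{k+1} + (-2)^{k+1}.
So the formula holds for k+1, and by induction g(m) = 4^m + (-2)^m for all m ≥ 1.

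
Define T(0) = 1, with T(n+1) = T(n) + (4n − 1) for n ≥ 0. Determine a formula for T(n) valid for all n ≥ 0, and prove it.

Claim: T(n) = 2n^2 − 3n + 1.

Base case: T(0) = 1, and 2·0^2 − 3·0 + 1 = 1.
Assume T(m) = 2m^2 − 3m + 1.
Then T(m+1) = T(m) + (4m − 1) = (2m^2 − 3m + 1) + (4m − 1) = 2m^2 + m,
and 2·(m+1)^2 − 3·(m+1) + 1 = 2m^2 + m.
This completes the inductive step, so T(n) = 2n^2 − 3n + 1 for all n ≥ 0.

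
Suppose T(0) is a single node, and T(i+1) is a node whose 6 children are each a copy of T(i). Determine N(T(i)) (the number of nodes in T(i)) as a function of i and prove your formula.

Claim: N(T(i)) = (6^{i+1} − 1)/5.

Base case: N(T(0)) = 1, and (6^{0+1} − 1)/5 = 1.
Assume N(T(r)) = (6^{r+1} − 1)/5.
Then N(T(r+1)) = 1 + 6N(T(r)) = 1 + 6·(6^{r+1} − 1)/5 = 1 + (6^{r+2} − 6)/5 = (5 + 6^{r+2} − 6)/5 = (6^{r+2} − 1)/5.
So the formula holds for r+1, and by induction N(T(i)) = (6^{i+1} − 1)/5 for all i ≥ 0.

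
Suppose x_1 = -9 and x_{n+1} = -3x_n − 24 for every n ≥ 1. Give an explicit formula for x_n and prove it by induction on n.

Claim: x_n = (-3)^n − 6.

Base case: x_1 = -9, and (-3)^1 − 6 = -3 − 6 = -9.
Assume x_m = (-3)^m − 6 for some m ≥ 1.
Then x_{m+1} = -3x_m − 24 = -3·((-3)^m − 6) − 24 = -3·(-3)^m + 18 − 24 = (-3)^{m+1} − 6.
Hence x_n = (-3)^n − 6 for every n ≥ 1, by induction.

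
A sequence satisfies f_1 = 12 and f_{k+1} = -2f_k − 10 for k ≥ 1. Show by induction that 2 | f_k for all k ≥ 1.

Base case: f_1 = 12 = 2·6, so 2 | f_1.
Assume 2 | f_m, so f_m = 2t for some integer t.
Then f_{m+1} = -2f_m − 10 = -2·(2t) − 10 = 2(-2t − 5), so 2 | f_{m+1}.
So the property holds for m+1, and by induction 2 | f_k for all k ≥ 1.

2 | f_k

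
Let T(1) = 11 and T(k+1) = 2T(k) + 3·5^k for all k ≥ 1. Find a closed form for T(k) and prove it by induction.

Claim: T(k) = 3·2^k + 5^k.

Base case: T(1) = 11, and 3·2^1 + 5^1 = 6 + 5 = 11.
Assume T(j) = 3·2^j + 5^j for some j ≥ 1.
Then T(j+1) = 2T(j) + 3·5^j = 2·(3·2^j + 5^j) + 3·5^j = 3·2^{j+1} + 2·5^j + 3·5^j = 3·2^{j+1} + 5·5^j = 3·2^{j+1} + 5^{j+1}.
So the formula holds for j+1, and by induction T(k) = 3·2^k + 5^k for all k ≥ 1.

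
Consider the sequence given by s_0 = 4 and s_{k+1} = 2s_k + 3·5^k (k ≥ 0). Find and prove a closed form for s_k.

Claim: s_k = 3·2^k + 5^k.

Base case: s_0 = 4, and 3·2^0 + 5^0 = 3 + 1 = 4.
Assume s_j = 3·2^j + 5^j for some j ≥ 0.
Then s_{j+1} = 2s_j + 3·5^j = 2·(3·2^j + 5^j) + 3·5^j = 3·2^{j+1} + 2·5^j + 3·5^j = 3·2^{j+1} + 5·5^j = 3·2^{j+1} + 5^{j+1}.
Hence s_k = 3·2^k + 5^k for every k ≥ 0, by induction.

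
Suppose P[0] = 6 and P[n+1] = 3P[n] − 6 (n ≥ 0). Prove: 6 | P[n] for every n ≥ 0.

Base case: P[0] = 6 = 6·1, so 6 | P[0].
Assume 6 | P[r], so P[r] = 6t for some integer t.
Then P[r+1] = 3P[r] − 6 = 3·(6t) − 6 = 6(3t − 1), so 6 | P[r+1].
This completes the inductive step, so 6 | P[n] for all n ≥ 0.

6 | P[n]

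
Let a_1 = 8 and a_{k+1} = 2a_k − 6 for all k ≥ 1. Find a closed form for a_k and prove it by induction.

Claim: a_k = 2^k + 6.

Base case: a_1 = 8, and 2^1 + 6 = 2 + 6 = 8.
Assume a_m = 2^m + 6 for some m ≥ 1.
Then a_{m+1} = 2a_m − 6 = 2·(2^m + 6) − 6 = 2^{m+1} + 12 − 6 = 2^{m+1} + 6.
Hence a_k = 2^k + 6 for every k ≥ 1, by induction.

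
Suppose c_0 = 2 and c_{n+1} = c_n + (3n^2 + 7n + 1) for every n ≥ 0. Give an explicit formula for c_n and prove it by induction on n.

Claim: c_n = n^3 + 2n^2 − 2n + 2.

Base case: c_0 = 2, and 0^3 + 2·0^2 − 2·0 + 2 = 2.
Assume c_r = r^3 + 2r^2 − 2r + 2.
Then c_{r+1} = c_r + (3r^2 + 7r + 1) = (r^3 + 2r^2 − 2r + 2) + (3r^2 + 7r + 1) = r^3 + 5r^2 + 5r + 3,
and (r+1)^3 + 2·(r+1)^2 − 2·(r+1) + 2 = r^3 + 5r^2 + 5r + 3.
This completes the inductive step, so c_n = n^3 + 2n^2 − 2n + 2 for all n ≥ 0.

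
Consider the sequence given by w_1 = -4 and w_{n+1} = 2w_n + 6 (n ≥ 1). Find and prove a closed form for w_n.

Claim: w_n = 2^n − 6.

Base case: w_1 = -4, and 2^1 − 6 = 2 − 6 = -4.
Assume w_r = 2^r − 6 for some r ≥ 1.
Then w_{r+1} = 2w_r + 6 = 2·(2^r − 6) + 6 = 2^{r+1} − 12 + 6 = 2^{r+1} − 6.
So the formula holds for r+1, and by induction w_n = 2^n − 6 for all n ≥ 1.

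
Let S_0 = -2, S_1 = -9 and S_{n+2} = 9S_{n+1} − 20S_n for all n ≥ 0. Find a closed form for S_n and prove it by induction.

Claim: S_n = -5^n − 4^n.

Base cases: S_0 = -2 and -5^0 − 4^0 = -2; S_1 = -9 and -5^1 − 4^1 = -9.
Assume S_j = -5^j − 4^j for all 0 ≤ j ≤ r, where r ≥ 1.
Then S_{r+1} = 9S_r − 20S_{r−1} = 9·(-5^r − 4^r) − 20·(-5^{r−1} − 4^{r−1}) = -(9·5 − 20)5^{r−1} − (9·4 − 20)4^{r−1} = -25·5^{r−1} − 16·4^{r−1} = -5^{r+1} − 4^{r+1}.
So the formula holds for r+1, and by strong induction S_n = -5^n − 4^n for all n ≥ 0.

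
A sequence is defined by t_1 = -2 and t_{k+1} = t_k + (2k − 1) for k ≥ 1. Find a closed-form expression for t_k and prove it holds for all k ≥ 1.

Claim: t_k = k^2 − 2k − 1.

Base case: t_1 = -2, and 1^2 − 2·1 − 1 = -2.
Assume t_j = j^2 − 2j − 1.
Then t_{j+1} = t_j + (2j − 1) = (j^2 − 2j − 1) + (2j − 1) = j^2 − 2,
and (j+1)^2 − 2·(j+1) − 1 = j^2 − 2.
Hence t_k = k^2 − 2k − 1 for every k ≥ 1, by induction.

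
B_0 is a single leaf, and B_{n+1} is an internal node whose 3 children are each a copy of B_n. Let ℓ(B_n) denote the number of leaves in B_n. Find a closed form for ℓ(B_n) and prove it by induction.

Claim: ℓ(B_n) = 3^n.

Base case: ℓ(B_0) = 1, and 3^0 = 1.
Assume ℓ(B_k) = 3^k.
Then ℓ(B_{k+1}) = 3·ℓ(B_k) = 3·3^k = 3^{k+1}.
So the formula holds for k+1, and by induction ℓ(B_n) = 3^n for all n ≥ 0.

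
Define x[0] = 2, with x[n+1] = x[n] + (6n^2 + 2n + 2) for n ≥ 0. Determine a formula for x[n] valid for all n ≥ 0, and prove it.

Claim: x[n] = 2n^3 − 2n^2 + 2n + 2.

Base case: x[0] = 2, and 2·0^3 − 2·0^2 + 2·0 + 2 = 2.
Assume x[m] = 2m^3 − 2m^2 + 2m + 2.
Then x[m+1] = x[m] + (6m^2 + 2m + 2) = (2m^3 − 2m^2 + 2m + 2) + (6m^2 + 2m + 2) = 2m^3 + 4m^2 + 4m + 4,
and 2·(m+1)^3 − 2·(m+1)^2 + 2·(m+1) + 2 = 2m^3 + 4m^2 + 4m + 4.
This completes the inductive step, so x[n] = 2n^3 − 2n^2 + 2n + 2 for all n ≥ 0.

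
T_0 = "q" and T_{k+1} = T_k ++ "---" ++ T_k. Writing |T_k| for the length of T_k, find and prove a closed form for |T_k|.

Claim: |T_k| = 2^{k+2} − 3.

Base case: |T_0| = 1, and 2^{0+2} − 3 = 1.
Assume |T_j| = 2^{j+2} − 3.
Then |T_{j+1}| = |T_j| + 3 + |T_j| = 2|T_j| + 3 = 2(2^{j+2} − 3) + 3 = 2^{j+3} − 6 + 3 = 2^{j+3} − 3.
This completes the inductive step, so |T_k| = 2^{k+2} − 3 for all k ≥ 0.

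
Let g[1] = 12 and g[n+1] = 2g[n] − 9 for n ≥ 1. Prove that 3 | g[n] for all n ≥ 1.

Base case: g[1] = 12 = 3·4, so 3 | g[1].
Assume 3 | g[j], so g[j] = 3t for some integer t.
Then g[j+1] = 2g[j] − 9 = 2·(3t) − 9 = 3(2t − 3), so 3 | g[j+1].
Hence 3 | g[n] for every n ≥ 1, by induction.

3 | g[n]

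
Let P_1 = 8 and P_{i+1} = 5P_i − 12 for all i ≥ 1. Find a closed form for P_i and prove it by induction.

Claim: P_i = 5^i + 3.

Base case: P_1 = 8, and 5^1 + 3 = 5 + 3 = 8.
Assume P_j = 5^j + 3 for some j ≥ 1.
Then P_{j+1} = 5P_j − 12 = 5·(5^j + 3) − 12 = 5^{j+1} + 15 − 12 = 5^{j+1} + 3.
This completes the inductive step, so P_i = 5^i + 3 for all i ≥ 1.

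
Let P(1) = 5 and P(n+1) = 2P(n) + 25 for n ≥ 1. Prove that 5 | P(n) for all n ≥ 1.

Base case: P(1) = 5 = 5·1, so 5 | P(1).
Assume 5 | P(k), so P(k) = 5t for some integer t.
Then P(k+1) = 2P(k) + 25 = 2·(5t) + 25 = 5(2t + 5), so 5 | P(k+1).
By induction, 5 | P(n) for all n ≥ 1.

5 | P(n)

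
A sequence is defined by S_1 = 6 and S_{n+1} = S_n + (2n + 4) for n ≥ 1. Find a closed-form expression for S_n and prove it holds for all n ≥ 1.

Claim: S_n = n^2 + 3n + 2.

Base case: S_1 = 6, and 1^2 + 3·1 + 2 = 6.
Assume S_m = m^2 + 3m + 2.
Then S_{m+1} = S_m + (2m + 4) = (m^2 + 3m + 2) + (2m + 4) = m^2 + 5m + 6,
and (m+1)^2 + 3·(m+1) + 2 = m^2 + 5m + 6.
This completes the inductive step, so S_n = n^2 + 3n + 2 for all n ≥ 1.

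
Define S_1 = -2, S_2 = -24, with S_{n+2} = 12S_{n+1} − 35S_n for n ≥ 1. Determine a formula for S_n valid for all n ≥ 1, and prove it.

Claim: S_n = -7^n + 5^n.

Base cases: S_1 = -2 and -7^1 + 5^1 = -2; S_2 = -24 and -7^2 + 5^2 = -24.
Assume S_j = -7^j + 5^j for all 1 ≤ j ≤ r, where r ≥ 2.
Then S_{r+1} = 12S_r − 35S_{r−1} = 12·(-7^r + 5^r) − 35·(-7^{r−1} + 5^{r−1}) = -(12·7 − 35)7^{r−1} + (12·5 − 35)5^{r−1} = -49·7^{r−1} + 25·5^{r−1} = -7^{r+1} + 5^{r+1}.
So the formula holds for r+1, and by strong induction S_n = -7^n + 5^n for all n ≥ 1.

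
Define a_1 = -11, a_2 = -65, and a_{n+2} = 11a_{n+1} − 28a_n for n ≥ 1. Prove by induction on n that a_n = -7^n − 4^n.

Base cases: a_1 = -11 and -7^1 − 4^1 = -11; a_2 = -65 and -7^2 − 4^2 = -65.
Assume a_j = -7^j − 4^j for all 1 ≤ j ≤ m, where m ≥ 2.
Then a_{m+1} = 11a_m − 28a_{m−1} = 11·(-7^m − 4^m) − 28·(-7^{m−1} − 4^{m−1}) = -(11·7 − 28)7^{m−1} − (11·4 − 28)4^{m−1} = -49·7^{m−1} − 16·4^{m−1} = -7^{m+1} − 4^{m+1}.
By strong induction, a_n = -7^n − 4^n for all n ≥ 1.

a_n = -7^n − 4^n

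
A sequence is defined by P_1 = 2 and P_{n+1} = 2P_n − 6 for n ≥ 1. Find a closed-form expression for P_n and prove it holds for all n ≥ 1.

Claim: P_n = -2^{n+1} + 6.

Base case: P_1 = 2, and -2^{1+1} + 6 = -4 + 6 = 2.
Assume P_m = -2^{m+1} + 6 for some m ≥ 1.
Then P_{m+1} = 2P_m − 6 = 2·(-2^{m+1} + 6) − 6 = -2^{m+2} + 12 − 6 = -2^{m+2} + 6.
By induction, P_n = -2^{n+1} + 6 for all n ≥ 1.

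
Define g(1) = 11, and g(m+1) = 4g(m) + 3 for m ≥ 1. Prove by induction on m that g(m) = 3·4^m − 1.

Base case: g(1) = 11, and 3·4^1 − 1 = 12 − 1 = 11.
Assume g(k) = 3·4^k − 1 for some k ≥ 1.
Then g(k+1) = 4g(k) + 3 = 4·(3·4^k − 1) + 3 = 12·4^k − 4 + 3 = 3·4^{k+1} − 1.
This completes the inductive step, so g(m) = 3·4^m − 1 for all m ≥ 1.

g(m) = 3·4^m − 1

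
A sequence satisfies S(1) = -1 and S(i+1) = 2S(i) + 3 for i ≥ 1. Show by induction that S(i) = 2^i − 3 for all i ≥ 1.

Base case: S(1) = -1, and 2^1 − 3 = 2 − 3 = -1.
Assume S(j) = 2^j − 3 for some j ≥ 1.
Then S(j+1) = 2S(j) + 3 = 2·(2^j − 3) + 3 = 2^{j+1} − 6 + 3 = 2^{j+1} − 3.
This completes the inductive step, so S(i) = 2^i − 3 for all i ≥ 1.

S(i) = 2^i − 3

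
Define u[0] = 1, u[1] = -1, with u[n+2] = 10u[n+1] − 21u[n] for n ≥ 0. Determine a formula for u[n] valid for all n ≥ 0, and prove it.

Claim: u[n] = 2·3^n − 7^n.

Base cases: u[0] = 1 and 2·3^0 − 7^0 = 1; u[1] = -1 and 2·3^1 − 7^1 = -1.
Assume u[j] = 2·3^j − 7^j for all 0 ≤ j ≤ k, where k ≥ 1.
Then u[k+1] = 10u[k] − 21u[k−1] = 10·(2·3^k − 7^k) − 21·(2·3^{k−1} − 7^{k−1}) = 2·(10·3 − 21)3^{k−1} − (10·7 − 21)7^{k−1} = 18·3^{k−1} − 49·7^{k−1} = 2·3^{k+1} − 7^{k+1}.
So the formula holds for k+1, and by strong induction u[n] = 2·3^n − 7^n for all n ≥ 0.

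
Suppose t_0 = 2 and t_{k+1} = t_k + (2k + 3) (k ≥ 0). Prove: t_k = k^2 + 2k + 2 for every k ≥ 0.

Base case: t_0 = 2, and 0^2 + 2·0 + 2 = 2.
Assume t_r = r^2 + 2r + 2.
Then t_{r+1} = t_r + (2r + 3) = (r^2 + 2r + 2) + (2r + 3) = r^2 + 4r + 5,
and (r+1)^2 + 2·(r+1) + 2 = r^2 + 4r + 5.
By induction, t_k = k^2 + 2k + 2 for all k ≥ 0.

t_k = k^2 + 2k + 2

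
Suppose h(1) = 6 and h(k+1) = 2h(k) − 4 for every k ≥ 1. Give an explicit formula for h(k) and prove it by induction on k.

Claim: h(k) = 2^k + 4.

Base case: h(1) = 6, and 2^1 + 4 = 2 + 4 = 6.
Assume h(j) = 2^j + 4 for some j ≥ 1.
Then h(j+1) = 2h(j) − 4 = 2·(2^j + 4) − 4 = 2^{j+1} + 8 − 4 = 2^{j+1} + 4.
By induction, h(k) = 2^k + 4 for all k ≥ 1.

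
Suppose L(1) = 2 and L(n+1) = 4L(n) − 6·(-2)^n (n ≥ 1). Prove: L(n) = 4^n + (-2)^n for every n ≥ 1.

Base case: L(1) = 2, and 4^1 + (-2)^1 = 4 − 2 = 2.
Assume L(j) = 4^j + (-2)^j for some j ≥ 1.
Then L(j+1) = 4L(j) − 6·(-2)^j = 4·(4^j + (-2)^j) − 6·(-2)^j = 4^{j+1} + 4·(-2)^j − 6·(-2)^j = 4^{j+1} − 2·(-2)^j = 4^{j+1} + (-2)^{j+1}.
Hence L(n) = 4^n + (-2)^n for every n ≥ 1, by induction.

L(n) = 4^n + (-2)^n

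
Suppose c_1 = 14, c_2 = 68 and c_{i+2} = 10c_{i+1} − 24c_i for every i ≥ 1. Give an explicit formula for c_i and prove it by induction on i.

Claim: c_i = 6^i + 2·4^i.

Base cases: c_1 = 14 and 6^1 + 2·4^1 = 14; c_2 = 68 and 6^2 + 2·4^2 = 68.
Assume c_j = 6^j + 2·4^j for all 1 ≤ j ≤ k, where k ≥ 2.
Then c_{k+1} = 10c_k − 24c_{k−1} = 10·(6^k + 2·4^k) − 24·(6^{k−1} + 2·4^{k−1}) = (10·6 − 24)6^{k−1} + 2·(10·4 − 24)4^{k−1} = 36·6^{k−1} + 32·4^{k−1} = 6^{k+1} + 2·4^{k+1}.
So the formula holds for k+1, and by strong induction c_i = 6^i + 2·4^i for all i ≥ 1.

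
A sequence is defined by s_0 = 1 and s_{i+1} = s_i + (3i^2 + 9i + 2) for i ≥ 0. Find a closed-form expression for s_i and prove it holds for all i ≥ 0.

Claim: s_i = i^3 + 3i^2 − 2i + 1.

Base case: s_0 = 1, and 0^3 + 3·0^2 − 2·0 + 1 = 1.
Assume s_k = k^3 + 3k^2 − 2k + 1.
Then s_{k+1} = s_k + (3k^2 + 9k + 2) = (k^3 + 3k^2 − 2k + 1) + (3k^2 + 9k + 2) = k^3 + 6k^2 + 7k + 3,
and (k+1)^3 + 3·(k+1)^2 − 2·(k+1) + 1 = k^3 + 6k^2 + 7k + 3.
By induction, s_i = i^3 + 3i^2 − 2i + 1 for all i ≥ 0.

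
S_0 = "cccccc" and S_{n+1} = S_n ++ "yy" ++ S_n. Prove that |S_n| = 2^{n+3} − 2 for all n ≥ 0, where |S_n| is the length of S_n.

Base case: |S_0| = 6, and 2^{0+3} − 2 = 6.
Assume |S_j| = 2^{j+3} − 2.
Then |S_{j+1}| = |S_j| + 2 + |S_j| = 2|S_j| + 2 = 2(2^{j+3} − 2) + 2 = 2^{j+1+3} − 4 + 2 = 2^{j+1+3} − 2.
By induction, |S_n| = 2^{n+3} − 2 for all n ≥ 0.

|S_n| = 2^{n+3} − 2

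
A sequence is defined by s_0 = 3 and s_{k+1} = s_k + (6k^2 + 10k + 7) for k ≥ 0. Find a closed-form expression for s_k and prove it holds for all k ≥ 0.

Claim: s_k = 2k^3 + 2k^2 + 3k + 3.

Base case: s_0 = 3, and 2·0^3 + 2·0^2 + 3·0 + 3 = 3.
Assume s_j = 2j^3 + 2j^2 + 3j + 3.
Then s_{j+1} = s_j + (6j^2 + 10j + 7) = (2j^3 + 2j^2 + 3j + 3) + (6j^2 + 10j + 7) = 2j^3 + 8j^2 + 13j + 10,
and 2·(j+1)^3 + 2·(j+1)^2 + 3·(j+1) + 3 = 2j^3 + 8j^2 + 13j + 10.
This completes the inductive step, so s_k = 2k^3 + 2k^2 + 3k + 3 for all k ≥ 0.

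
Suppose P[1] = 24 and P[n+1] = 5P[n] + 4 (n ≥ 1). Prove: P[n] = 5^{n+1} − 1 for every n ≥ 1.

Base case: P[1] = 24, and 5^{1+1} − 1 = 25 − 1 = 24.
Assume P[j] = 5^{j+1} − 1 for some j ≥ 1.
Then P[j+1] = 5P[j] + 4 = 5·(5^{j+1} − 1) + 4 = 5^{j+2} − 5 + 4 = 5^{j+2} − 1.
This completes the inductive step, so P[n] = 5^{n+1} − 1 for all n ≥ 1.

P[n] = 5^{n+1} − 1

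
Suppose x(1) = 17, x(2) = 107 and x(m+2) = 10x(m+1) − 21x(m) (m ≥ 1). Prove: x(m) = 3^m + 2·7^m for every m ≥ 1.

Base cases: x(1) = 17 and 3^1 + 2·7^1 = 17; x(2) = 107 and 3^2 + 2·7^2 = 107.
Assume x(i) = 3^i + 2·7^i for all 1 ≤ i ≤ j, where j ≥ 2.
Then x(j+1) = 10x(j) − 21x(j−1) = 10·(3^j + 2·7^j) − 21·(3^{j−1} + 2·7^{j−1}) = (10·3 − 21)3^{j−1} + 2·(10·7 − 21)7^{j−1} = 9·3^{j−1} + 98·7^{j−1} = 3^{j+1} + 2·7^{j+1}.
Hence x(m) = 3^m + 2·7^m for every m ≥ 1, by strong induction.

x(m) = 3^m + 2·7^m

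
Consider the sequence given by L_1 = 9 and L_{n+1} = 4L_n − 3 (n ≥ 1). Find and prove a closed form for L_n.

Claim: L_n = 2·4^n + 1.

Base case: L_1 = 9, and 2·4^1 + 1 = 8 + 1 = 9.
Assume L_k = 2·4^k + 1 for some k ≥ 1.
Then L_{k+1} = 4L_k − 3 = 4·(2·4^k + 1) − 3 = 8·4^k + 4 − 3 = 2·4^{k+1} + 1.
Hence L_n = 2·4^n + 1 for every n ≥ 1, by induction.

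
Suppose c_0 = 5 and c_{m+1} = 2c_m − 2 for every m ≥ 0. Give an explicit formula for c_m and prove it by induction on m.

Claim: c_m = 3·2^m + 2.

Base case: c_0 = 5, and 3·2^0 + 2 = 3 + 2 = 5.
Assume c_j = 3·2^j + 2 for some j ≥ 0.
Then c_{j+1} = 2c_j − 2 = 2·(3·2^j + 2) − 2 = 6·2^j + 4 − 2 = 3·2^{j+1} + 2.
This completes the inductive step, so c_m = 3·2^m + 2 for all m ≥ 0.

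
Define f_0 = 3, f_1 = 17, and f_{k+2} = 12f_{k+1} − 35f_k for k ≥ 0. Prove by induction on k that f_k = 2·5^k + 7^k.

Base cases: f_0 = 3 and 2·5^0 + 7^0 = 3; f_1 = 17 and 2·5^1 + 7^1 = 17.
Assume f_j = 2·5^j + 7^j for all 0 ≤ j ≤ m, where m ≥ 1.
Then f_{m+1} = 12f_m − 35f_{m−1} = 12·(2·5^m + 7^m) − 35·(2·5^{m−1} + 7^{m−1}) = 2·(12·5 − 35)5^{m−1} + (12·7 − 35)7^{m−1} = 50·5^{m−1} + 49·7^{m−1} = 2·5^{m+1} + 7^{m+1}.
This completes the inductive step, so f_k = 2·5^k + 7^k for all k ≥ 0.

f_k = 2·5^k + 7^k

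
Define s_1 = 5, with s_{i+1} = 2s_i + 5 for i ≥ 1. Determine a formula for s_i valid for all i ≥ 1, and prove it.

Claim: s_i = 5·2^i − 5.

Base case: s_1 = 5, and 5·2^1 − 5 = 10 − 5 = 5.
Assume s_k = 5·2^k − 5 for some k ≥ 1.
Then s_{k+1} = 2s_k + 5 = 2·(5·2^k − 5) + 5 = 10·2^k − 10 + 5 = 5·2^{k+1} − 5.
By induction, s_i = 5·2^i − 5 for all i ≥ 1.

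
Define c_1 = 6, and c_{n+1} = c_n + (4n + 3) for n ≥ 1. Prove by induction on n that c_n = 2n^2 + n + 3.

Base case: c_1 = 6, and 2·1^2 + 1 + 3 = 6.
Assume c_j = 2j^2 + j + 3.
Then c_{j+1} = c_j + (4j + 3) = (2j^2 + j + 3) + (4j + 3) = 2j^2 + 5j + 6,
and 2·(j+1)^2 + (j+1) + 3 = 2j^2 + 5j + 6.
Hence c_n = 2n^2 + n + 3 for every n ≥ 1, by induction.

c_n = 2n^2 + n + 3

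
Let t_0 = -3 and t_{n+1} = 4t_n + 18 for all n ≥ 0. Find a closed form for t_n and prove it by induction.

Claim: t_n = 3·4^n − 6.

Base case: t_0 = -3, and 3·4^0 − 6 = 3 − 6 = -3.
Assume t_r = 3·4^r − 6 for some r ≥ 0.
Then t_{r+1} = 4t_r + 18 = 4·(3·4^r − 6) + 18 = 12·4^r − 24 + 18 = 3·4^{r+1} − 6.
Hence t_n = 3·4^n − 6 for every n ≥ 0, by induction.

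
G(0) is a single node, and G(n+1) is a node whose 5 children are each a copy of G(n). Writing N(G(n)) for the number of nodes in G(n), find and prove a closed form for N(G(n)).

Claim: N(G(n)) = (5^{n+1} − 1)/4.

Base case: N(G(0)) = 1, and (5^{0+1} − 1)/4 = 1.
Assume N(G(r)) = (5^{r+1} − 1)/4.
Then N(G(r+1)) = 1 + 5N(G(r)) = 1 + 5·(5^{r+1} − 1)/4 = 1 + (5^{r+2} − 5)/4 = (4 + 5^{r+2} − 5)/4 = (5^{r+2} − 1)/4.
By induction, N(G(n)) = (5^{n+1} − 1)/4 for all n ≥ 0.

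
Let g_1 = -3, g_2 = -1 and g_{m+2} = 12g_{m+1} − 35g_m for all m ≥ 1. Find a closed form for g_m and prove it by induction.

Claim: g_m = 7^m − 2·5^m.

Base cases: g_1 = -3 and 7^1 − 2·5^1 = -3; g_2 = -1 and 7^2 − 2·5^2 = -1.
Assume g_j = 7^j − 2·5^j for all 1 ≤ j ≤ k, where k ≥ 2.
Then g_{k+1} = 12g_k − 35g_{k−1} = 12·(7^k − 2·5^k) − 35·(7^{k−1} − 2·5^{k−1}) = (12·7 − 35)7^{k−1} − 2·(12·5 − 35)5^{k−1} = 49·7^{k−1} − 50·5^{k−1} = 7^{k+1} − 2·5^{k+1}.
By strong induction, g_m = 7^m − 2·5^m for all m ≥ 1.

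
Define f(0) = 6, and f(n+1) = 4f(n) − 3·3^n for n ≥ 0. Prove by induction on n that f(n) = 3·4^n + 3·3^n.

Base case: f(0) = 6, and 3·4^0 + 3·3^0 = 3 + 3 = 6.
Assume f(m) = 3·4^m + 3·3^m for some m ≥ 0.
Then f(m+1) = 4f(m) − 3·3^m = 4·(3·4^m + 3·3^m) − 3·3^m = 3·4^{m+1} + 12·3^m − 3·3^m = 3·4^{m+1} + 9·3^m = 3·4^{m+1} + 3·3^{m+1}.
This completes the inductive step, so f(n) = 3·4^n + 3·3^n for all n ≥ 0.

f(n) = 3·4^n + 3·3^n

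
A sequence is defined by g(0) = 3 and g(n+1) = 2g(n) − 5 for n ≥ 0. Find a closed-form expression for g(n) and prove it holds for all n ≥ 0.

Claim: g(n) = -2^{n+1} + 5.

Base case: g(0) = 3, and -2^{0+1} + 5 = -2 + 5 = 3.
Assume g(m) = -2^{m+1} + 5 for some m ≥ 0.
Then g(m+1) = 2g(m) − 5 = 2·(-2^{m+1} + 5) − 5 = -2^{m+2} + 10 − 5 = -2^{m+2} + 5.
By induction, g(n) = -2^{n+1} + 5 for all n ≥ 0.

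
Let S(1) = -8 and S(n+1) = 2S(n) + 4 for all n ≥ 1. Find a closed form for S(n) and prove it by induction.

Claim: S(n) = -2^{n+1} − 4.

Base case: S(1) = -8, and -2^{1+1} − 4 = -4 − 4 = -8.
Assume S(k) = -2^{k+1} − 4 for some k ≥ 1.
Then S(k+1) = 2S(k) + 4 = 2·(-2^{k+1} − 4) + 4 = -2^{k+2} − 8 + 4 = -2^{k+2} − 4.
This completes the inductive step, so S(n) = -2^{n+1} − 4 for all n ≥ 1.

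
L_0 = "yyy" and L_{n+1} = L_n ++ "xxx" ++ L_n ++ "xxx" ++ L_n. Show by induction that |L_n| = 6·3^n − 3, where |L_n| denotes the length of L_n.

Base case: |L_0| = 3, and 6·3^0 − 3 = 3.
Assume |L_m| = 6·3^m − 3.
Then |L_{m+1}| = 3|L_m| + 6 = 3(6·3^m − 3) + 6 = 6·3^{m+1} − 9 + 6 = 6·3^{m+1} − 3.
By induction, |L_n| = 6·3^n − 3 for all n ≥ 0.

|L_n| = 6·3^n − 3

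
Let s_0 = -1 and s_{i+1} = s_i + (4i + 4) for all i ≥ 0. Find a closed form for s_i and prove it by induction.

Claim: s_i = 2i^2 + 2i − 1.

Base case: s_0 = -1, and 2·0^2 + 2·0 − 1 = -1.
Assume s_k = 2k^2 + 2k − 1.
Then s_{k+1} = s_k + (4k + 4) = (2k^2 + 2k − 1) + (4k + 4) = 2k^2 + 6k + 3,
and 2·(k+1)^2 + 2·(k+1) − 1 = 2k^2 + 6k + 3.
This completes the inductive step, so s_i = 2i^2 + 2i − 1 for all i ≥ 0.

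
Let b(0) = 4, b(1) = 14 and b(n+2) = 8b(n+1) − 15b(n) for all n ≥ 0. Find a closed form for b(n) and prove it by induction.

Claim: b(n) = 3·3^n + 5^n.

Base cases: b(0) = 4 and 3·3^0 + 5^0 = 4; b(1) = 14 and 3·3^1 + 5^1 = 14.
Assume b(j) = 3·3^j + 5^j for all 0 ≤ j ≤ m, where m ≥ 1.
Then b(m+1) = 8b(m) − 15b(m−1) = 8·(3·3^m + 5^m) − 15·(3·3^{m−1} + 5^{m−1}) = 3·(8·3 − 15)3^{m−1} + (8·5 − 15)5^{m−1} = 27·3^{m−1} + 25·5^{m−1} = 3·3^{m+1} + 5^{m+1}.
By strong induction, b(n) = 3·3^n + 5^n for all n ≥ 0.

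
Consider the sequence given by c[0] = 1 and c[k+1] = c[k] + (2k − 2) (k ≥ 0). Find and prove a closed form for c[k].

Claim: c[k] = k^2 − 3k + 1.

Base case: c[0] = 1, and 0^2 − 3·0 + 1 = 1.
Assume c[r] = r^2 − 3r + 1.
Then c[r+1] = c[r] + (2r − 2) = (r^2 − 3r + 1) + (2r − 2) = r^2 − r − 1,
and (r+1)^2 − 3·(r+1) + 1 = r^2 − r − 1.
Hence c[k] = k^2 − 3k + 1 for every k ≥ 0, by induction.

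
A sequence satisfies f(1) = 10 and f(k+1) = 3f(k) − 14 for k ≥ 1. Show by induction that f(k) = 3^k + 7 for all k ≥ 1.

Base case: f(1) = 10, and 3^1 + 7 = 3 + 7 = 10.
Assume f(m) = 3^m + 7 for some m ≥ 1.
Then f(m+1) = 3f(m) − 14 = 3·(3^m + 7) − 14 = 3^{m+1} + 21 − 14 = 3^{m+1} + 7.
This completes the inductive step, so f(k) = 3^k + 7 for all k ≥ 1.

f(k) = 3^k + 7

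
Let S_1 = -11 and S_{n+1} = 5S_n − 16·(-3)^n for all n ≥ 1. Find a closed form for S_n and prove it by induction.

Claim: S_n = -5^n + 2·(-3)^n.

Base case: S_1 = -11, and -5^1 + 2·(-3)^1 = -5 − 6 = -11.
Assume S_j = -5^j + 2·(-3)^j for some j ≥ 1.
Then S_{j+1} = 5S_j − 16·(-3)^j = 5·(-5^j + 2·(-3)^j) − 16·(-3)^j = -5^{j+1} + 10·(-3)^j − 16·(-3)^j = -5^{j+1} − 6·(-3)^j = -5^{j+1} + 2·(-3)^{j+1}.
Hence S_n = -5^n + 2·(-3)^n for every n ≥ 1, by induction.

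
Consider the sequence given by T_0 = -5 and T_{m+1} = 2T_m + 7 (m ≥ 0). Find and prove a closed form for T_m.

Claim: T_m = 2^{m+1} − 7.

Base case: T_0 = -5, and 2^{0+1} − 7 = 2 − 7 = -5.
Assume T_r = 2^{r+1} − 7 for some r ≥ 0.
Then T_{r+1} = 2T_r + 7 = 2·(2^{r+1} − 7) + 7 = 2^{r+2} − 14 + 7 = 2^{r+2} − 7.
By induction, T_m = 2^{m+1} − 7 for all m ≥ 0.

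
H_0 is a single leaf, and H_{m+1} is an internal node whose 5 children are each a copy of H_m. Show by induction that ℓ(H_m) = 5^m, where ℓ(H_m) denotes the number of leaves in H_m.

Base case: ℓ(H_0) = 1, and 5^0 = 1.
Assume ℓ(H_j) = 5^j.
Then ℓ(H_{j+1}) = 5·ℓ(H_j) = 5·5^j = 5^{j+1}.
By induction, ℓ(H_m) = 5^m for all m ≥ 0.

ℓ(H_m) = 5^m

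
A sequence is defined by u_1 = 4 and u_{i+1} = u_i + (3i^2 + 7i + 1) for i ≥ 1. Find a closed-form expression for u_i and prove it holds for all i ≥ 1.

Claim: u_i = i^3 + 2i^2 − 2i + 3.

Base case: u_1 = 4, and 1^3 + 2·1^2 − 2·1 + 3 = 4.
Assume u_r = r^3 + 2r^2 − 2r + 3.
Then u_{r+1} = u_r + (3r^2 + 7r + 1) = (r^3 + 2r^2 − 2r + 3) + (3r^2 + 7r + 1) = r^3 + 5r^2 + 5r + 4,
and (r+1)^3 + 2·(r+1)^2 − 2·(r+1) + 3 = r^3 + 5r^2 + 5r + 4.
This completes the inductive step, so u_i = i^3 + 2i^2 − 2i + 3 for all i ≥ 1.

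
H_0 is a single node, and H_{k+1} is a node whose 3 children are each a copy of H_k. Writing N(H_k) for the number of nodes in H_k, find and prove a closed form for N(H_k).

Claim: N(H_k) = (3^{k+1} − 1)/2.

Base case: N(H_0) = 1, and (3^{0+1} − 1)/2 = 1.
Assume N(H_m) = (3^{m+1} − 1)/2.
Then N(H_{m+1}) = 1 + 3N(H_m) = 1 + 3·(3^{m+1} − 1)/2 = 1 + (3^{m+2} − 3)/2 = (2 + 3^{m+2} − 3)/2 = (3^{m+2} − 1)/2.
This completes the inductive step, so N(H_k) = (3^{k+1} − 1)/2 for all k ≥ 0.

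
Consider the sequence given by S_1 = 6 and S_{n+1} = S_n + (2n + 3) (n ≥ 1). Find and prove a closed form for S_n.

Claim: S_n = n^2 + 2n + 3.

Base case: S_1 = 6, and 1^2 + 2·1 + 3 = 6.
Assume S_m = m^2 + 2m + 3.
Then S_{m+1} = S_m + (2m + 3) = (m^2 + 2m + 3) + (2m + 3) = m^2 + 4m + 6,
and (m+1)^2 + 2·(m+1) + 3 = m^2 + 4m + 6.
This completes the inductive step, so S_n = n^2 + 2n + 3 for all n ≥ 1.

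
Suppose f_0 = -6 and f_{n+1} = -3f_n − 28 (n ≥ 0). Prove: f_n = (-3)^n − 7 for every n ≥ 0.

Base case: f_0 = -6, and (-3)^0 − 7 = 1 − 7 = -6.
Assume f_j = (-3)^j − 7 for some j ≥ 0.
Then f_{j+1} = -3f_j − 28 = -3·((-3)^j − 7) − 28 = -3·(-3)^j + 21 − 28 = (-3)^{j+1} − 7.
So the formula holds for j+1, and by induction f_n = (-3)^n − 7 for all n ≥ 0.

f_n = (-3)^n − 7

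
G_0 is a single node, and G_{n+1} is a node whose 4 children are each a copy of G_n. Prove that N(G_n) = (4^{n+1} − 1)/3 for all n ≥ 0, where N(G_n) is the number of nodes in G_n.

Base case: N(G_0) = 1, and (4^{0+1} − 1)/3 = 1.
Assume N(G_r) = (4^{r+1} − 1)/3.
Then N(G_{r+1}) = 1 + 4N(G_r) = 1 + 4·(4^{r+1} − 1)/3 = 1 + (4^{r+2} − 4)/3 = (3 + 4^{r+2} − 4)/3 = (4^{r+2} − 1)/3.
So the formula holds for r+1, and by induction N(G_n) = (4^{n+1} − 1)/3 for all n ≥ 0.

N(G_n) = (4^{n+1} − 1)/3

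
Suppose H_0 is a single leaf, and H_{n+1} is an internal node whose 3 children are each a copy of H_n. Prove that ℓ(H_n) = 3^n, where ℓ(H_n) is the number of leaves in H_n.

Base case: ℓ(H_0) = 1, and 3^0 = 1.
Assume ℓ(H_j) = 3^j.
Then ℓ(H_{j+1}) = 3·ℓ(H_j) = 3·3^j = 3^{j+1}.
By induction, ℓ(H_n) = 3^n for all n ≥ 0.

ℓ(H_n) = 3^n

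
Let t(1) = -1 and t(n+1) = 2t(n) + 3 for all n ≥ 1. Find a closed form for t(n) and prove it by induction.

Claim: t(n) = 2^n − 3.

Base case: t(1) = -1, and 2^1 − 3 = 2 − 3 = -1.
Assume t(j) = 2^j − 3 for some j ≥ 1.
Then t(j+1) = 2t(j) + 3 = 2·(2^j − 3) + 3 = 2^{j+1} − 6 + 3 = 2^{j+1} − 3.
Hence t(n) = 2^n − 3 for every n ≥ 1, by induction.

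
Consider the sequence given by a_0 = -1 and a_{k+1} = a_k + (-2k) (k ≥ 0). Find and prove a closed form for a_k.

Claim: a_k = -k^2 + k − 1.

Base case: a_0 = -1, and -0^2 + 0 − 1 = -1.
Assume a_m = -m^2 + m − 1.
Then a_{m+1} = a_m + (-2m) = (-m^2 + m − 1) + (-2m) = -m^2 − m − 1,
and -(m+1)^2 + (m+1) − 1 = -m^2 − m − 1.
By induction, a_k = -k^2 + k − 1 for all k ≥ 0.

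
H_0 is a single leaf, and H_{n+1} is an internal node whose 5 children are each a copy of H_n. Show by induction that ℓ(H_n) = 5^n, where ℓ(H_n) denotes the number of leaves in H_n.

Base case: ℓ(H_0) = 1, and 5^0 = 1.
Assume ℓ(H_r) = 5^r.
Then ℓ(H_{r+1}) = 5·ℓ(H_r) = 5·5^r = 5^{r+1}.
By induction, ℓ(H_n) = 5^n for all n ≥ 0.

ℓ(H_n) = 5^n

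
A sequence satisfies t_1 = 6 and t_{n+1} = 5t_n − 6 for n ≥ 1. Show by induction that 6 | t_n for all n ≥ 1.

Base case: t_1 = 6 = 6·1, so 6 | t_1.
Assume 6 | t_k, so t_k = 6s for some integer s.
Then t_{k+1} = 5t_k − 6 = 5·(6s) − 6 = 6(5s − 1), so 6 | t_{k+1}.
By induction, 6 | t_n for all n ≥ 1.

6 | t_n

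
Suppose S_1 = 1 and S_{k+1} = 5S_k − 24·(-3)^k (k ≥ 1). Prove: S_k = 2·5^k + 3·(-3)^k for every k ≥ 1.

Base case: S_1 = 1, and 2·5^1 + 3·(-3)^1 = 10 − 9 = 1.
Assume S_r = 2·5^r + 3·(-3)^r for some r ≥ 1.
Then S_{r+1} = 5S_r − 24·(-3)^r = 5·(2·5^r + 3·(-3)^r) − 24·(-3)^r = 2·5^{r+1} + 15·(-3)^r − 24·(-3)^r = 2·5^{r+1} − 9·(-3)^r = 2·5^{r+1} + 3·(-3)^{r+1}.
By induction, S_k = 2·5^k + 3·(-3)^k for all k ≥ 1.

S_k = 2·5^k + 3·(-3)^k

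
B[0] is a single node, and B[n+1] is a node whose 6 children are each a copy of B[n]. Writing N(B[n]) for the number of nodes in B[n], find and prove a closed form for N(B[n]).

Claim: N(B[n]) = (6^{n+1} − 1)/5.

Base case: N(B[0]) = 1, and (6^{0+1} − 1)/5 = 1.
Assume N(B[k]) = (6^{k+1} − 1)/5.
Then N(B[k+1]) = 1 + 6N(B[k]) = 1 + 6·(6^{k+1} − 1)/5 = 1 + (6^{k+2} − 6)/5 = (5 + 6^{k+2} − 6)/5 = (6^{k+2} − 1)/5.
Hence N(B[n]) = (6^{n+1} − 1)/5 for every n ≥ 0, by induction.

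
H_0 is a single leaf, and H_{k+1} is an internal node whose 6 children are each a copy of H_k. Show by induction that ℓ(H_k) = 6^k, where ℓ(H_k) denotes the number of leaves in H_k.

Base case: ℓ(H_0) = 1, and 6^0 = 1.
Assume ℓ(H_m) = 6^m.
Then ℓ(H_{m+1}) = 6·ℓ(H_m) = 6·6^m = 6^{m+1}.
So the formula holds for m+1, and by induction ℓ(H_k) = 6^k for all k ≥ 0.

ℓ(H_k) = 6^k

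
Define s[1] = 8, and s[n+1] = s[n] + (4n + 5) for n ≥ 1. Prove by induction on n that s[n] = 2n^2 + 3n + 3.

Base case: s[1] = 8, and 2·1^2 + 3·1 + 3 = 8.
Assume s[r] = 2r^2 + 3r + 3.
Then s[r+1] = s[r] + (4r + 5) = (2r^2 + 3r + 3) + (4r + 5) = 2r^2 + 7r + 8,
and 2·(r+1)^2 + 3·(r+1) + 3 = 2r^2 + 7r + 8.
This completes the inductive step, so s[n] = 2n^2 + 3n + 3 for all n ≥ 1.

s[n] = 2n^2 + 3n + 3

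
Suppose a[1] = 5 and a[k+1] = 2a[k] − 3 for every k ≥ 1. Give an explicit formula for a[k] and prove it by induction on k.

Claim: a[k] = 2^k + 3.

Base case: a[1] = 5, and 2^1 + 3 = 2 + 3 = 5.
Assume a[r] = 2^r + 3 for some r ≥ 1.
Then a[r+1] = 2a[r] − 3 = 2·(2^r + 3) − 3 = 2^{r+1} + 6 − 3 = 2^{r+1} + 3.
Hence a[k] = 2^k + 3 for every k ≥ 1, by induction.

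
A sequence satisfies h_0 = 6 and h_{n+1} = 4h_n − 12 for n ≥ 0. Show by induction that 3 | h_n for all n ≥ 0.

Base case: h_0 = 6 = 3·2, so 3 | h_0.
Assume 3 | h_k, so h_k = 3t for some integer t.
Then h_{k+1} = 4h_k − 12 = 4·(3t) − 12 = 3(4t − 4), so 3 | h_{k+1}.
So the property holds for k+1, and by induction 3 | h_n for all n ≥ 0.

3 | h_n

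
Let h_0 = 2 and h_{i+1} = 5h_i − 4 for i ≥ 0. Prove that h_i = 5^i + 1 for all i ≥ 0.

Base case: h_0 = 2, and 5^0 + 1 = 1 + 1 = 2.
Assume h_j = 5^j + 1 for some j ≥ 0.
Then h_{j+1} = 5h_j − 4 = 5·(5^j + 1) − 4 = 5^{j+1} + 5 − 4 = 5^{j+1} + 1.
Hence h_i = 5^i + 1 for every i ≥ 0, by induction.

h_i = 5^i + 1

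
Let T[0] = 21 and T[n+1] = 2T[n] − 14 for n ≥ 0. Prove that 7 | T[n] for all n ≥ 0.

Base case: T[0] = 21 = 7·3, so 7 | T[0].
Assume 7 | T[m], so T[m] = 7t for some integer t.
Then T[m+1] = 2T[m] − 14 = 2·(7t) − 14 = 7(2t − 2), so 7 | T[m+1].
So the property holds for m+1, and by induction 7 | T[n] for all n ≥ 0.

7 | T[n]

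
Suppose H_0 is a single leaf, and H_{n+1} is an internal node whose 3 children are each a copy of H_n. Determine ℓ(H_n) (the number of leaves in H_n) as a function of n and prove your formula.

Claim: ℓ(H_n) = 3^n.

Base case: ℓ(H_0) = 1, and 3^0 = 1.
Assume ℓ(H_m) = 3^m.
Then ℓ(H_{m+1}) = 3·ℓ(H_m) = 3·3^m = 3^{m+1}.
So the formula holds for m+1, and by induction ℓ(H_n) = 3^n for all n ≥ 0.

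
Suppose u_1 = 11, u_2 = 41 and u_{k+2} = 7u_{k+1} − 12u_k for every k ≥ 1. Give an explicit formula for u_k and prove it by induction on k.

Claim: u_k = 2·4^k + 3^k.

Base cases: u_1 = 11 and 2·4^1 + 3^1 = 11; u_2 = 41 and 2·4^2 + 3^2 = 41.
Assume u_j = 2·4^j + 3^j for all 1 ≤ j ≤ m, where m ≥ 2.
Then u_{m+1} = 7u_m − 12u_{m−1} = 7·(2·4^m + 3^m) − 12·(2·4^{m−1} + 3^{m−1}) = 2·(7·4 − 12)4^{m−1} + (7·3 − 12)3^{m−1} = 32·4^{m−1} + 9·3^{m−1} = 2·4^{m+1} + 3^{m+1}.
So the formula holds for m+1, and by strong induction u_k = 2·4^k + 3^k for all k ≥ 1.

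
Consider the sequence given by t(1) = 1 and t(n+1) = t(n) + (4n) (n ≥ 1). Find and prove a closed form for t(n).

Claim: t(n) = 2n^2 − 2n + 1.

Base case: t(1) = 1, and 2·1^2 − 2·1 + 1 = 1.
Assume t(m) = 2m^2 − 2m + 1.
Then t(m+1) = t(m) + (4m) = (2m^2 − 2m + 1) + (4m) = 2m^2 + 2m + 1,
and 2·(m+1)^2 − 2·(m+1) + 1 = 2m^2 + 2m + 1.
By induction, t(n) = 2n^2 − 2n + 1 for all n ≥ 1.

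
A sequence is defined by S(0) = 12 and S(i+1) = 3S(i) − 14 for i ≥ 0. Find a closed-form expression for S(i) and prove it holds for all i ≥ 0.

Claim: S(i) = 5·3^i + 7.

Base case: S(0) = 12, and 5·3^0 + 7 = 5 + 7 = 12.
Assume S(m) = 5·3^m + 7 for some m ≥ 0.
Then S(m+1) = 3S(m) − 14 = 3·(5·3^m + 7) − 14 = 15·3^m + 21 − 14 = 5·3^{m+1} + 7.
This completes the inductive step, so S(i) = 5·3^i + 7 for all i ≥ 0.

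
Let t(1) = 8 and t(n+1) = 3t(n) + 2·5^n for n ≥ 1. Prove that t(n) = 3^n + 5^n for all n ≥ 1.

Base case: t(1) = 8, and 3^1 + 5^1 = 3 + 5 = 8.
Assume t(r) = 3^r + 5^r for some r ≥ 1.
Then t(r+1) = 3t(r) + 2·5^r = 3·(3^r + 5^r) + 2·5^r = 3^{r+1} + 3·5^r + 2·5^r = 3^{r+1} + 5·5^r = 3^{r+1} + 5^{r+1}.
This completes the inductive step, so t(n) = 3^n + 5^n for all n ≥ 1.

t(n) = 3^n + 5^n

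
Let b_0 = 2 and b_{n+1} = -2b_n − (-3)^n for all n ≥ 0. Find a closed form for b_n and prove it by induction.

Claim: b_n = (-2)^n + (-3)^n.

Base case: b_0 = 2, and (-2)^0 + (-3)^0 = 1 + 1 = 2.
Assume b_k = (-2)^k + (-3)^k for some k ≥ 0.
Then b_{k+1} = -2b_k − (-3)^k = -2·((-2)^k + (-3)^k) − (-3)^k = (-2)^{k+1} − 2·(-3)^k − (-3)^k = (-2)^{k+1} − 3·(-3)^k = (-2)^{k+1} + (-3)^{k+1}.
Hence b_n = (-2)^n + (-3)^n for every n ≥ 0, by induction.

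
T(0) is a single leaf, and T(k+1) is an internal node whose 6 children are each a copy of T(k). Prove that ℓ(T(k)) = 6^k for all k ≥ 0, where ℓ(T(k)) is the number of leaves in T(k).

Base case: ℓ(T(0)) = 1, and 6^0 = 1.
Assume ℓ(T(r)) = 6^r.
Then ℓ(T(r+1)) = 6·ℓ(T(r)) = 6·6^r = 6^{r+1}.
So the formula holds for r+1, and by induction ℓ(T(k)) = 6^k for all k ≥ 0.

ℓ(T(k)) = 6^k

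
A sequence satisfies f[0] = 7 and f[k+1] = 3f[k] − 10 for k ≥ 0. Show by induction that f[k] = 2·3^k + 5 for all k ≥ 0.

Base case: f[0] = 7, and 2·3^0 + 5 = 2 + 5 = 7.
Assume f[m] = 2·3^m + 5 for some m ≥ 0.
Then f[m+1] = 3f[m] − 10 = 3·(2·3^m + 5) − 10 = 6·3^m + 15 − 10 = 2·3^{m+1} + 5.
This completes the inductive step, so f[k] = 2·3^k + 5 for all k ≥ 0.

f[k] = 2·3^k + 5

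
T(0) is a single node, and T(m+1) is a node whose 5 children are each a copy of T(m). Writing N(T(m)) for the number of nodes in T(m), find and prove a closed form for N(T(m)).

Claim: N(T(m)) = (5^{m+1} − 1)/4.

Base case: N(T(0)) = 1, and (5^{0+1} − 1)/4 = 1.
Assume N(T(k)) = (5^{k+1} − 1)/4.
Then N(T(k+1)) = 1 + 5N(T(k)) = 1 + 5·(5^{k+1} − 1)/4 = 1 + (5^{k+2} − 5)/4 = (4 + 5^{k+2} − 5)/4 = (5^{k+2} − 1)/4.
Hence N(T(m)) = (5^{m+1} − 1)/4 for every m ≥ 0, by induction.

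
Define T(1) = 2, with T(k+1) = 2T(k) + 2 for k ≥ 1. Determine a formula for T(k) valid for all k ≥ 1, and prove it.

Claim: T(k) = 2^{k+1} − 2.

Base case: T(1) = 2, and 2^{1+1} − 2 = 4 − 2 = 2.
Assume T(m) = 2^{m+1} − 2 for some m ≥ 1.
Then T(m+1) = 2T(m) + 2 = 2·(2^{m+1} − 2) + 2 = 2^{m+2} − 4 + 2 = 2^{m+2} − 2.
So the formula holds for m+1, and by induction T(k) = 2^{k+1} − 2 for all k ≥ 1.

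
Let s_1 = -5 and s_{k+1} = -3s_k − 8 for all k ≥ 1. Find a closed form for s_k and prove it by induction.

Claim: s_k = (-3)^k − 2.

Base case: s_1 = -5, and (-3)^1 − 2 = -3 − 2 = -5.
Assume s_r = (-3)^r − 2 for some r ≥ 1.
Then s_{r+1} = -3s_r − 8 = -3·((-3)^r − 2) − 8 = -3·(-3)^r + 6 − 8 = (-3)^{r+1} − 2.
Hence s_k = (-3)^k − 2 for every k ≥ 1, by induction.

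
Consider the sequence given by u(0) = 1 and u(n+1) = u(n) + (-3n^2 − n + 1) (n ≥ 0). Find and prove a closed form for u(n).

Claim: u(n) = -n^3 + n^2 + n + 1.

Base case: u(0) = 1, and -0^3 + 0^2 + 0 + 1 = 1.
Assume u(k) = -k^3 + k^2 + k + 1.
Then u(k+1) = u(k) + (-3k^2 − k + 1) = (-k^3 + k^2 + k + 1) + (-3k^2 − k + 1) = -k^3 − 2k^2 + 2,
and -(k+1)^3 + (k+1)^2 + (k+1) + 1 = -k^3 − 2k^2 + 2.
This completes the inductive step, so u(n) = -n^3 + n^2 + n + 1 for all n ≥ 0.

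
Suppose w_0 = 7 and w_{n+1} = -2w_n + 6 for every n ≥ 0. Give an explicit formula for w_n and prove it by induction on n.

Claim: w_n = 5·(-2)^n + 2.

Base case: w_0 = 7, and 5·(-2)^0 + 2 = 5 + 2 = 7.
Assume w_r = 5·(-2)^r + 2 for some r ≥ 0.
Then w_{r+1} = -2w_r + 6 = -2·(5·(-2)^r + 2) + 6 = -10·(-2)^r − 4 + 6 = 5·(-2)^{r+1} + 2.
So the formula holds for r+1, and by induction w_n = 5·(-2)^n + 2 for all n ≥ 0.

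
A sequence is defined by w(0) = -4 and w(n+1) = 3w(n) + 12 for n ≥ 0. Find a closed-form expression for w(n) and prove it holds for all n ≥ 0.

Claim: w(n) = 2·3^n − 6.

Base case: w(0) = -4, and 2·3^0 − 6 = 2 − 6 = -4.
Assume w(j) = 2·3^j − 6 for some j ≥ 0.
Then w(j+1) = 3w(j) + 12 = 3·(2·3^j − 6) + 12 = 6·3^j − 18 + 12 = 2·3^{j+1} − 6.
By induction, w(n) = 2·3^n − 6 for all n ≥ 0.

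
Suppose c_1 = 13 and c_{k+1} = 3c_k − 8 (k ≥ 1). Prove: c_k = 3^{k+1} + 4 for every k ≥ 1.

Base case: c_1 = 13, and 3^{1+1} + 4 = 9 + 4 = 13.
Assume c_m = 3^{m+1} + 4 for some m ≥ 1.
Then c_{m+1} = 3c_m − 8 = 3·(3^{m+1} + 4) − 8 = 3^{m+2} + 12 − 8 = 3^{m+2} + 4.
This completes the inductive step, so c_k = 3^{k+1} + 4 for all k ≥ 1.

c_k = 3^{k+1} + 4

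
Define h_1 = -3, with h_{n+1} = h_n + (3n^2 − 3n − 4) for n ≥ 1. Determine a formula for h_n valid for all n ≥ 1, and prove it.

Claim: h_n = n^3 − 3n^2 − 2n + 1.

Base case: h_1 = -3, and 1^3 − 3·1^2 − 2·1 + 1 = -3.
Assume h_m = m^3 − 3m^2 − 2m + 1.
Then h_{m+1} = h_m + (3m^2 − 3m − 4) = (m^3 − 3m^2 − 2m + 1) + (3m^2 − 3m − 4) = m^3 − 5m − 3,
and (m+1)^3 − 3·(m+1)^2 − 2·(m+1) + 1 = m^3 − 5m − 3.
By induction, h_n = n^3 − 3n^2 − 2n + 1 for all n ≥ 1.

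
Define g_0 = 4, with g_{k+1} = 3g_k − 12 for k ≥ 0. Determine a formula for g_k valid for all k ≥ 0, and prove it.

Claim: g_k = -2·3^k + 6.

Base case: g_0 = 4, and -2·3^0 + 6 = -2 + 6 = 4.
Assume g_r = -2·3^r + 6 for some r ≥ 0.
Then g_{r+1} = 3g_r − 12 = 3·(-2·3^r + 6) − 12 = -6·3^r + 18 − 12 = -2·3^{r+1} + 6.
Hence g_k = -2·3^k + 6 for every k ≥ 0, by induction.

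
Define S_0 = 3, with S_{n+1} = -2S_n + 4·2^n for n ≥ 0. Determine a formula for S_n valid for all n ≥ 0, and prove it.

Claim: S_n = 2·(-2)^n + 2^n.

Base case: S_0 = 3, and 2·(-2)^0 + 2^0 = 2 + 1 = 3.
Assume S_r = 2·(-2)^r + 2^r for some r ≥ 0.
Then S_{r+1} = -2S_r + 4·2^r = -2·(2·(-2)^r + 2^r) + 4·2^r = 2·(-2)^{r+1} − 2·2^r + 4·2^r = 2·(-2)^{r+1} + 2·2^r = 2·(-2)^{r+1} + 2^{r+1}.
This completes the inductive step, so S_n = 2·(-2)^n + 2^n for all n ≥ 0.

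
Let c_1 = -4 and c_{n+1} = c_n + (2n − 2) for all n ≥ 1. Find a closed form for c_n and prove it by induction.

Claim: c_n = n^2 − 3n − 2.

Base case: c_1 = -4, and 1^2 − 3·1 − 2 = -4.
Assume c_j = j^2 − 3j − 2.
Then c_{j+1} = c_j + (2j − 2) = (j^2 − 3j − 2) + (2j − 2) = j^2 − j − 4,
and (j+1)^2 − 3·(j+1) − 2 = j^2 − j − 4.
This completes the inductive step, so c_n = n^2 − 3n − 2 for all n ≥ 1.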